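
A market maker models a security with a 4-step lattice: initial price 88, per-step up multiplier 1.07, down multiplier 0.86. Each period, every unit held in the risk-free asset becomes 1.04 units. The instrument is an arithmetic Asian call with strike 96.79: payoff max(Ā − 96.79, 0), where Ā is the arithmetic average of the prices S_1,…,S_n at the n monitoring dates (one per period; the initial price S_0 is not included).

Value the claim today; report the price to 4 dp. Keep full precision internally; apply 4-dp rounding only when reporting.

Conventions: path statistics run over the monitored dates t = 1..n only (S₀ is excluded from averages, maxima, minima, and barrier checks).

price = 3.7238

With p* = (R−d)/(u−d) = 0.8571, sum probability × payoff across the paths and divide by R^4.
Enumerate all 2^4 = 16 price paths (U = up ×1.07, D = down ×0.86); each path with k up-moves has probability p*^k·(1−p*)^(4−k).
DDDD: Ā=61.2186, payoff=0.0000, prob=0.000416
UDDD: Ā=76.1673, payoff=0.0000, prob=0.002499
DUDD: Ā=71.5473, payoff=0.0000, prob=0.002499
UUDD: Ā=89.0182, payoff=0.0000, prob=0.014994
DDUD: Ā=67.5741, payoff=0.0000, prob=0.002499
UDUD: Ā=84.0748, payoff=0.0000, prob=0.014994
DUUD: Ā=79.4548, payoff=0.0000, prob=0.014994
UUUD: Ā=98.8566, payoff=2.0666, prob=0.089963
DDDU: Ā=64.1572, payoff=0.0000, prob=0.002499
UDDU: Ā=79.8235, payoff=0.0000, prob=0.014994
DUDU: Ā=75.2035, payoff=0.0000, prob=0.014994
UUDU: Ā=93.5671, payoff=0.0000, prob=0.089963
DDUU: Ā=71.2303, payoff=0.0000, prob=0.014994
UDUU: Ā=88.6237, payoff=0.0000, prob=0.089963
DUUU: Ā=84.0037, payoff=0.0000, prob=0.089963
UUUU: Ā=104.5163, payoff=7.7263, prob=0.539775
Price = Σ prob·payoff / R^4 = 4.356355 / 1.169859 = 3.7238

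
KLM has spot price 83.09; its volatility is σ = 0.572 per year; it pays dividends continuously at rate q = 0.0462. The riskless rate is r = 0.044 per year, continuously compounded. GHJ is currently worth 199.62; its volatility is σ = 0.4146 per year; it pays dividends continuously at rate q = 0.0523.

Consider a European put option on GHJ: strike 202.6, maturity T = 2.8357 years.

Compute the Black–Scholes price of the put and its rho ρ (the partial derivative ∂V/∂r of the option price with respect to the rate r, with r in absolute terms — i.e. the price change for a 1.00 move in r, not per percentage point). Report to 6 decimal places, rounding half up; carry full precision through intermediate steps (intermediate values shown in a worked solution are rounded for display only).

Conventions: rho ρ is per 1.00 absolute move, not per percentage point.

σ√T = 0.4146·√2.8357 = 0.698167
d₁ = (ln(S/K) + (r−q+σ²/2)T) / (σ√T) = (ln(199.62/202.6) + (0.044−0.0523+0.4146²/2)·2.8357) / 0.698167 = (-0.014818 + 0.220182) / 0.698167 = 0.294148
d₂ = d₁ − σ√T = 0.294148 − 0.698167 = -0.404019
e^{−rT} = 0.882699
e^{−qT} = 0.862166
N(−d₁) = 0.384322,  N(−d₂) = 0.656901
Put price V = K·e^{−rT}·N(−d₂) − S·e^{−qT}·N(−d₁) = 117.476753 − 66.144063 = 51.332690
ρ = −K·T·e^{−rT}·N(−d₂) = -333.128827

price = 51.332690
ρ = -333.128827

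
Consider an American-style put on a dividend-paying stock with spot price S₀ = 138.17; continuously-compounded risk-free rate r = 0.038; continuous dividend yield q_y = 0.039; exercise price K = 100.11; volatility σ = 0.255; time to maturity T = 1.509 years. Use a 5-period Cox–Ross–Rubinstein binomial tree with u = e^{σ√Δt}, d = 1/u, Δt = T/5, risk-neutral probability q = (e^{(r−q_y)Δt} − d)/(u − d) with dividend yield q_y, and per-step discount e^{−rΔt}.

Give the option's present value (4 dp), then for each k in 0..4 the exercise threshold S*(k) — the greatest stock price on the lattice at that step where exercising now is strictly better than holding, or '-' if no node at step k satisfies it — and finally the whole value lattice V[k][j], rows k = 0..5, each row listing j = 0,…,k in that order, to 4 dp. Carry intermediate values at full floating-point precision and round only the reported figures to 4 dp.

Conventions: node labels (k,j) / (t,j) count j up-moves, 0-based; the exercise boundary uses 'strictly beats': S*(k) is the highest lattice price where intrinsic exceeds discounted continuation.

Δt=0.30180, u=1.15037, d=0.86928, q=0.46396, disc=e^(-rΔt)=0.98860
k=5 terminal: V=max(K-S,0) → 31.5269 9.3497 0.0000 0.0000 0.0000 0.0000
k=4: j=0 S=78.8963 intr=21.2137 cont=20.9953 V=21.2137[EX]; j=1 S=104.4083 intr=0.0000 cont=4.9547 V=4.9547[hold]; j=2 S=138.1700 intr=0.0000 cont=0.0000 V=0.0000[hold]; j=3 S=182.8489 intr=0.0000 cont=0.0000 V=0.0000[hold]; j=4 S=241.9752 intr=0.0000 cont=0.0000 V=0.0000[hold]  S*(4)=78.8963
k=3: j=0 S=90.7603 intr=9.3497 cont=13.5142 V=13.5142[hold]; j=1 S=120.1087 intr=0.0000 cont=2.6256 V=2.6256[hold]; j=2 S=158.9473 intr=0.0000 cont=0.0000 V=0.0000[hold]; j=3 S=210.3447 intr=0.0000 cont=0.0000 V=0.0000[hold]  S*(3)=-
k=2: j=0 S=104.4083 intr=0.0000 cont=8.3658 V=8.3658[hold]; j=1 S=138.1700 intr=0.0000 cont=1.3914 V=1.3914[hold]; j=2 S=182.8489 intr=0.0000 cont=0.0000 V=0.0000[hold]  S*(2)=-
k=1: j=0 S=120.1087 intr=0.0000 cont=5.0715 V=5.0715[hold]; j=1 S=158.9473 intr=0.0000 cont=0.7373 V=0.7373[hold]  S*(1)=-
k=0: j=0 S=138.1700 intr=0.0000 cont=3.0257 V=3.0257[hold]  S*(0)=-

price = 3.0257
boundary = - - - - 78.8963
tree:
3.0257
5.0715 0.7373
8.3658 1.3914 0.0000
13.5142 2.6256 0.0000 0.0000
21.2137 4.9547 0.0000 0.0000 0.0000
31.5269 9.3497 0.0000 0.0000 0.0000 0.0000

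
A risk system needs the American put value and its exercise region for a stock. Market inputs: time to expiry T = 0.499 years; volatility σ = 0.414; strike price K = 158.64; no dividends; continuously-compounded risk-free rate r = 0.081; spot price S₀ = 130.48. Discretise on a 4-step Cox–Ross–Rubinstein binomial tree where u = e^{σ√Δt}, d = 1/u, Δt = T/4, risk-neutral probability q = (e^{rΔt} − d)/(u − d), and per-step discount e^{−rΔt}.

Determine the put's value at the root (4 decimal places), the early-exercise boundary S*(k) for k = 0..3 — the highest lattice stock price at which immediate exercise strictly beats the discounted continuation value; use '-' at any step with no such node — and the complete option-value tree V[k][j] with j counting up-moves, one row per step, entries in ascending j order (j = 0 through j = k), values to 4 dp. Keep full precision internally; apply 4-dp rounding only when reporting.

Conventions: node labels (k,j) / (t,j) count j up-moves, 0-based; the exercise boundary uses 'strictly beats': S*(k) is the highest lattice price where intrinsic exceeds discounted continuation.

params: Δt=0.12475 u=1.15746 d=0.86396 q=0.49811 e^(-rΔt)=0.98995
t_4 payoffs: 85.9415 61.2454 28.1600 0.0000 0.0000
t_3: node(3,0) S=84.1454 payoff=74.4946 vs cont=72.8997 → 74.4946 [stop]  node(3,1) S=112.7300 payoff=45.9100 vs cont=44.3151 → 45.9100 [stop]  node(3,2) S=151.0249 payoff=7.6151 vs cont=13.9911 → 13.9911 [wait]  node(3,3) S=202.3288 payoff=0.0000 vs cont=0.0000 → 0.0000 [wait]  ⇒ S*(3)=112.7300
t_2: node(2,0) S=97.3946 payoff=61.2454 vs cont=59.6505 → 61.2454 [stop]  node(2,1) S=130.4800 payoff=28.1600 vs cont=29.7091 → 29.7091 [wait]  node(2,2) S=174.8047 payoff=0.0000 vs cont=6.9513 → 6.9513 [wait]  ⇒ S*(2)=97.3946
t_1: node(1,0) S=112.7300 payoff=45.9100 vs cont=45.0789 → 45.9100 [stop]  node(1,1) S=151.0249 payoff=7.6151 vs cont=18.1884 → 18.1884 [wait]  ⇒ S*(1)=112.7300
t_0: node(0,0) S=130.4800 payoff=28.1600 vs cont=31.7788 → 31.7788 [wait]  ⇒ S*(0)=-

price = 31.7788
boundary = - 112.7300 97.3946 112.7300
tree:
31.7788
45.9100 18.1884
61.2454 29.7091 6.9513
74.4946 45.9100 13.9911 0.0000
85.9415 61.2454 28.1600 0.0000 0.0000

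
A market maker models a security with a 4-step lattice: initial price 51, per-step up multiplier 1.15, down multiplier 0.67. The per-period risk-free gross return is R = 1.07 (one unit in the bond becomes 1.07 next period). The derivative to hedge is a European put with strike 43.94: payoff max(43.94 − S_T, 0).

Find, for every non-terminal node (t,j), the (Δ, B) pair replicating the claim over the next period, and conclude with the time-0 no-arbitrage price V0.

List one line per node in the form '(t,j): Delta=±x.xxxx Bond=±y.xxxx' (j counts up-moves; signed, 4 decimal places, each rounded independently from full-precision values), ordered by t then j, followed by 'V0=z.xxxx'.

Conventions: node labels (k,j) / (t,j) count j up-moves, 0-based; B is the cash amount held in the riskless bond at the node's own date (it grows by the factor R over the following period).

(0,0): Delta=-0.1886 Bond=11.1541
(1,0): Delta=-0.7031 Bond=29.5156
(1,1): Delta=-0.1286 Bond=8.4187
(2,0): Delta=-1.0000 Bond=38.3789
(2,1): Delta=-0.6685 Bond=30.2223
(2,2): Delta=-0.0657 Bond=4.7652
(3,0): Delta=-1.0000 Bond=41.0654
(3,1): Delta=-1.0000 Bond=41.0654
(3,2): Delta=-0.6299 Bond=30.5924
(3,3): Delta=0.0000 Bond=0.0000
V0=1.5359

Risk-neutral probability p* = (R−d)/(u−d) = (1.07−0.67)/(1.15−0.67) = 0.8333.
Payoffs at expiry: V(4,0)=33.6629, V(4,1)=26.3003, V(4,2)=13.6628, V(4,3)=0.0000, V(4,4)=0.0000
(3,0): S=15.3389. Δ = (V_up−V_dn)/(S_up−S_dn) = (26.3003−33.6629)/(17.6397−10.2771) = -1.0000. V = [p*·26.3003 + (1−p*)·33.6629]/1.07 = 25.7265. B = V − Δ·S = 41.0654.
(3,1): S=26.3280. Δ = (V_up−V_dn)/(S_up−S_dn) = (13.6628−26.3003)/(30.2772−17.6397) = -1.0000. V = [p*·13.6628 + (1−p*)·26.3003]/1.07 = 14.7374. B = V − Δ·S = 41.0654.
(3,2): S=45.1898. Δ = (V_up−V_dn)/(S_up−S_dn) = (0.0000−13.6628)/(51.9683−30.2772) = -0.6299. V = [p*·0.0000 + (1−p*)·13.6628]/1.07 = 2.1282. B = V − Δ·S = 30.5924.
(3,3): S=77.5646. Δ = (V_up−V_dn)/(S_up−S_dn) = (0.0000−0.0000)/(89.1993−51.9683) = 0.0000. V = [p*·0.0000 + (1−p*)·0.0000]/1.07 = 0.0000. B = V − Δ·S = 0.0000.
(2,0): S=22.8939. Δ = (V_up−V_dn)/(S_up−S_dn) = (14.7374−25.7265)/(26.3280−15.3389) = -1.0000. V = [p*·14.7374 + (1−p*)·25.7265]/1.07 = 15.4850. B = V − Δ·S = 38.3789.
(2,1): S=39.2955. Δ = (V_up−V_dn)/(S_up−S_dn) = (2.1282−14.7374)/(45.1898−26.3280) = -0.6685. V = [p*·2.1282 + (1−p*)·14.7374]/1.07 = 3.9530. B = V − Δ·S = 30.2223.
(2,2): S=67.4475. Δ = (V_up−V_dn)/(S_up−S_dn) = (0.0000−2.1282)/(77.5646−45.1898) = -0.0657. V = [p*·0.0000 + (1−p*)·2.1282]/1.07 = 0.3315. B = V − Δ·S = 4.7652.
(1,0): S=34.1700. Δ = (V_up−V_dn)/(S_up−S_dn) = (3.9530−15.4850)/(39.2955−22.8939) = -0.7031. V = [p*·3.9530 + (1−p*)·15.4850]/1.07 = 5.4907. B = V − Δ·S = 29.5156.
(1,1): S=58.6500. Δ = (V_up−V_dn)/(S_up−S_dn) = (0.3315−3.9530)/(67.4475−39.2955) = -0.1286. V = [p*·0.3315 + (1−p*)·3.9530]/1.07 = 0.8739. B = V − Δ·S = 8.4187.
(0,0): S=51.0000. Δ = (V_up−V_dn)/(S_up−S_dn) = (0.8739−5.4907)/(58.6500−34.1700) = -0.1886. V = [p*·0.8739 + (1−p*)·5.4907]/1.07 = 1.5359. B = V − Δ·S = 11.1541.
Sanity check at the root: Δ(0,0)·S0 + B(0,0) reproduces V0 = 1.5359.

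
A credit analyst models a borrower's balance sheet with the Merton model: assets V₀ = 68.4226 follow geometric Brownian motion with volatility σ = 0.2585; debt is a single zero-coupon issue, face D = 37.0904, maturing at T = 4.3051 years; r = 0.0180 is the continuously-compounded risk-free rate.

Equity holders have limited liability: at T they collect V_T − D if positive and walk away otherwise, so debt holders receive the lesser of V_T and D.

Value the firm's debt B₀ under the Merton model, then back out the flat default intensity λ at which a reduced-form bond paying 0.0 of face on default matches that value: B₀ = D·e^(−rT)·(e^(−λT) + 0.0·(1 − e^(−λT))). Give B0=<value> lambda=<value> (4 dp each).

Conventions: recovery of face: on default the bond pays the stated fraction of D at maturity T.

Equity is a call on the firm's assets struck at D = 37.0904:
d₁ = [ln(V₀/D) + (r + σ²/2)T] / (σ√T)
   = [ln(68.4226/37.0904) + (0.0180 + 0.5·0.2585²)·4.3051] / (0.2585·√4.3051)
   = [0.612345 + 0.221330] / 0.536355 = 1.554335
d₂ = d₁ − σ√T = 1.554335 − 0.536355 = 1.017980
N(d₁) = 0.939948,  N(d₂) = 0.845656,  e^(−rT) = 0.925435
E₀ = V₀·N(d₁) − D·e^(−rT)·N(d₂)
   = 68.4226·0.939948 − 37.0904·0.925435·0.845656 = 35.286735
B₀ = V₀ − E₀ = 68.4226 − 35.286735 = 33.135865
e^(−λT) = (B₀·e^(rT)/D − 0)/(1 − 0) = (33.1359·1.080573/37.0904 − 0)/1 = 0.96536492
λ = −ln(0.96536492)/4.3051 = 0.008188

B0=33.1359 lambda=0.0082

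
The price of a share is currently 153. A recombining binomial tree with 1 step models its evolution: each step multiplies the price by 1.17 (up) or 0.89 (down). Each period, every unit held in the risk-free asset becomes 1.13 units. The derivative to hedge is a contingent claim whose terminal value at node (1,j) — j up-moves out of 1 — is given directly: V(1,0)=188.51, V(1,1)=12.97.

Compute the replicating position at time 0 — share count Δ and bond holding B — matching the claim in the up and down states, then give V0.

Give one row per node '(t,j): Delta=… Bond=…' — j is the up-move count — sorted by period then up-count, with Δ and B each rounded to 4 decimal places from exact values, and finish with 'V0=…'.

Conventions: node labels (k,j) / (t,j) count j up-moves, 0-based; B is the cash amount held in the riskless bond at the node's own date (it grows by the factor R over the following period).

(0,0): Delta=-4.0976 Bond=660.5986
V0=33.6700

The replicating-portfolio and risk-neutral prices coincide; use p* = (1.13−0.89)/(1.17−0.89) = 0.8571 for the latter.
Payoffs at expiry: V(1,0)=188.5100, V(1,1)=12.9700
  t=0,j=0: stock 153.0000 → up 179.0100 (V=12.9700), down 136.1700 (V=188.5100). Price 33.6700; hedge Δ=-4.0976, bond B=660.5986.
Sanity check at the root: Δ(0,0)·S0 + B(0,0) reproduces V0 = 33.6700.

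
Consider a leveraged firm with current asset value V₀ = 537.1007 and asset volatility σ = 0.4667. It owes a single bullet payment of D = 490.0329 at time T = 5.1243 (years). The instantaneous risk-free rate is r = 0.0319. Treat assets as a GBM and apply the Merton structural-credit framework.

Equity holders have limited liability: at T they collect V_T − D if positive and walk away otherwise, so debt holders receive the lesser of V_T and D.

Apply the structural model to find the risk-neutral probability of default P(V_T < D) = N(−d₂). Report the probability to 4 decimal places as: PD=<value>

Equity is a call on the firm's assets struck at D = 490.0329:
d₁ = [ln(V₀/D) + (r + σ²/2)T] / (σ√T)
   = [ln(537.1007/490.0329) + (0.0319 + 0.5·0.4667²)·5.1243] / (0.4667·√5.1243)
   = [0.091713 + 0.721524] / 1.056465 = 0.769772
d₂ = d₁ − σ√T = 0.769772 − 1.056465 = -0.286693
risk-neutral PD = N(−d₂) = N(0.286693) = 0.612826

PD=0.6128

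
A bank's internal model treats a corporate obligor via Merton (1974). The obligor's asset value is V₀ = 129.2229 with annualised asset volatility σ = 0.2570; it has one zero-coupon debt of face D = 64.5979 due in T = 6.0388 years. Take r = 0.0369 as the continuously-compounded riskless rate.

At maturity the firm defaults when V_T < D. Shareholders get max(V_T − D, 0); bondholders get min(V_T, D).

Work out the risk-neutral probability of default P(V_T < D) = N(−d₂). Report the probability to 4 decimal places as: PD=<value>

PD=0.1282

With assets at 129.2229 and a single debt payment of 64.5979 at 6.0388 years:
d₁ = [ln(V₀/D) + (r + σ²/2)T] / (σ√T)
   = [ln(129.2229/64.5979) + (0.0369 + 0.5·0.2570²)·6.0388] / (0.2570·√6.0388)
   = [0.693357 + 0.422260] / 0.631551 = 1.766472
d₂ = d₁ − σ√T = 1.766472 − 0.631551 = 1.134921
risk-neutral PD = N(−d₂) = N(-1.134921) = 0.128204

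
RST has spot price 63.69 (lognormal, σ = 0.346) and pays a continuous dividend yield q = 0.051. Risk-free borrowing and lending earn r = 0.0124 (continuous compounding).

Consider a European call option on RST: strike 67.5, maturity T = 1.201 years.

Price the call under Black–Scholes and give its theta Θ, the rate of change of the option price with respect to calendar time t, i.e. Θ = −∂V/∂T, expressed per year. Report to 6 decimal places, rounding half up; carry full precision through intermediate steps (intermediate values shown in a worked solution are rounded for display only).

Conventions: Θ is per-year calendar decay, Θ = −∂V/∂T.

price = 6.559611
Θ = -2.600447

σ√T = 0.346·√1.201 = 0.379182
d₁ = (ln(S/K) + (r−q+σ²/2)T) / (σ√T) = (ln(63.69/67.5) + (0.0124−0.051+0.346²/2)·1.201) / 0.379182 = (-0.058100 + 0.025531) / 0.379182 = -0.085893
d₂ = d₁ − σ√T = -0.085893 − 0.379182 = -0.465075
e^{−rT} = 0.985218
e^{−qT} = 0.940587
N(d₁) = 0.465776,  N(d₂) = 0.320939
Call price V = S·e^{−qT}·N(d₁) − K·e^{−rT}·N(d₂) = 27.902752 − 21.343141 = 6.559611
φ(d₁) = (1/√(2π))·e^{−d₁²/2} = 0.397473
Θ = −S·e^{−qT}·φ(d₁)·σ/(2√T) + q·S·e^{−qT}·N(d₁) − r·K·e^{−rT}·N(d₂) = −3.758832 + 1.423040 − 0.264655 = -2.600447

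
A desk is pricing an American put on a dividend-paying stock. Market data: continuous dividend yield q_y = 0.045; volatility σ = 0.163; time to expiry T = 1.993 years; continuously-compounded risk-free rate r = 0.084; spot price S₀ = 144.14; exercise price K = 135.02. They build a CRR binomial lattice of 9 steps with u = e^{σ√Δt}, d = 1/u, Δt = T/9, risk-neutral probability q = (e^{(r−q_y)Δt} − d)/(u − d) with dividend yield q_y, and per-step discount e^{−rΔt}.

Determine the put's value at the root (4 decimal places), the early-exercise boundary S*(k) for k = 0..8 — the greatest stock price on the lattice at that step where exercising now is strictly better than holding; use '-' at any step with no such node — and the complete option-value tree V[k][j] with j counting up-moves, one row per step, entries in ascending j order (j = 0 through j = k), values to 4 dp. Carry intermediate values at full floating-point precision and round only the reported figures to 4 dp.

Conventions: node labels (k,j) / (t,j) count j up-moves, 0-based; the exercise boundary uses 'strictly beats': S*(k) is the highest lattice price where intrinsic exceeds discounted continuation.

price = 5.3379
boundary = - - - 114.5111 106.0560 114.5111 106.0560 114.5111 123.6403
tree:
5.3379
8.6047 2.7114
13.4953 4.6942 1.0988
20.5089 7.9275 2.0740 0.2974
28.9640 12.9893 3.8458 0.6208 0.0294
36.7948 20.5089 6.9680 1.2917 0.0648 0.0000
44.0473 28.9640 12.2324 2.6785 0.1426 0.0000 0.0000
50.7644 36.7948 20.5089 5.5329 0.3141 0.0000 0.0000 0.0000
56.9856 44.0473 28.9640 11.3797 0.6916 0.0000 0.0000 0.0000 0.0000
62.7473 50.7644 36.7948 20.5089 1.5228 0.0000 0.0000 0.0000 0.0000 0.0000

Δt=0.22144  u=1.07972  d=0.92616  q=0.53732  discount=0.98157
step 9 (expiry): payoffs max(K−S,0) = 62.7473 50.7644 36.7948 20.5089 1.5228 0.0000 0.0000 0.0000 0.0000 0.0000
step 8: (k=8,j=0): S=78.0344, K−S=56.9856, hold=55.2710 ⇒ V=56.9856 exercise | (k=8,j=1): S=90.9727, K−S=44.0473, hold=42.4611 ⇒ V=44.0473 exercise | (k=8,j=2): S=106.0560, K−S=28.9640, hold=27.5272 ⇒ V=28.9640 exercise | (k=8,j=3): S=123.6403, K−S=11.3797, hold=10.1173 ⇒ V=11.3797 exercise | (k=8,j=4): S=144.1400, K−S=0.0000, hold=0.6916 ⇒ V=0.6916 continue | (k=8,j=5): S=168.0386, K−S=0.0000, hold=0.0000 ⇒ V=0.0000 continue | (k=8,j=6): S=195.8996, K−S=0.0000, hold=0.0000 ⇒ V=0.0000 continue | (k=8,j=7): S=228.3801, K−S=0.0000, hold=0.0000 ⇒ V=0.0000 continue | (k=8,j=8): S=266.2458, K−S=0.0000, hold=0.0000 ⇒ V=0.0000 continue  boundary S*=123.6403
step 7: (k=7,j=0): S=84.2556, K−S=50.7644, hold=49.1115 ⇒ V=50.7644 exercise | (k=7,j=1): S=98.2252, K−S=36.7948, hold=35.2804 ⇒ V=36.7948 exercise | (k=7,j=2): S=114.5111, K−S=20.5089, hold=19.1560 ⇒ V=20.5089 exercise | (k=7,j=3): S=133.4972, K−S=1.5228, hold=5.5329 ⇒ V=5.5329 continue | (k=7,j=4): S=155.6312, K−S=0.0000, hold=0.3141 ⇒ V=0.3141 continue | (k=7,j=5): S=181.4351, K−S=0.0000, hold=0.0000 ⇒ V=0.0000 continue | (k=7,j=6): S=211.5173, K−S=0.0000, hold=0.0000 ⇒ V=0.0000 continue | (k=7,j=7): S=246.5872, K−S=0.0000, hold=0.0000 ⇒ V=0.0000 continue  boundary S*=114.5111
step 6: (k=6,j=0): S=90.9727, K−S=44.0473, hold=42.4611 ⇒ V=44.0473 exercise | (k=6,j=1): S=106.0560, K−S=28.9640, hold=27.5272 ⇒ V=28.9640 exercise | (k=6,j=2): S=123.6403, K−S=11.3797, hold=12.2324 ⇒ V=12.2324 continue | (k=6,j=3): S=144.1400, K−S=0.0000, hold=2.6785 ⇒ V=2.6785 continue | (k=6,j=4): S=168.0386, K−S=0.0000, hold=0.1426 ⇒ V=0.1426 continue | (k=6,j=5): S=195.8996, K−S=0.0000, hold=0.0000 ⇒ V=0.0000 continue | (k=6,j=6): S=228.3801, K−S=0.0000, hold=0.0000 ⇒ V=0.0000 continue  boundary S*=106.0560
step 5: (k=5,j=0): S=98.2252, K−S=36.7948, hold=35.2804 ⇒ V=36.7948 exercise | (k=5,j=1): S=114.5111, K−S=20.5089, hold=19.6057 ⇒ V=20.5089 exercise | (k=5,j=2): S=133.4972, K−S=1.5228, hold=6.9680 ⇒ V=6.9680 continue | (k=5,j=3): S=155.6312, K−S=0.0000, hold=1.2917 ⇒ V=1.2917 continue | (k=5,j=4): S=181.4351, K−S=0.0000, hold=0.0648 ⇒ V=0.0648 continue | (k=5,j=5): S=211.5173, K−S=0.0000, hold=0.0000 ⇒ V=0.0000 continue  boundary S*=114.5111
step 4: (k=4,j=0): S=106.0560, K−S=28.9640, hold=27.5272 ⇒ V=28.9640 exercise | (k=4,j=1): S=123.6403, K−S=11.3797, hold=12.9893 ⇒ V=12.9893 continue | (k=4,j=2): S=144.1400, K−S=0.0000, hold=3.8458 ⇒ V=3.8458 continue | (k=4,j=3): S=168.0386, K−S=0.0000, hold=0.6208 ⇒ V=0.6208 continue | (k=4,j=4): S=195.8996, K−S=0.0000, hold=0.0294 ⇒ V=0.0294 continue  boundary S*=106.0560
step 3: (k=3,j=0): S=114.5111, K−S=20.5089, hold=20.0049 ⇒ V=20.5089 exercise | (k=3,j=1): S=133.4972, K−S=1.5228, hold=7.9275 ⇒ V=7.9275 continue | (k=3,j=2): S=155.6312, K−S=0.0000, hold=2.0740 ⇒ V=2.0740 continue | (k=3,j=3): S=181.4351, K−S=0.0000, hold=0.2974 ⇒ V=0.2974 continue  boundary S*=114.5111
step 2: (k=2,j=0): S=123.6403, K−S=11.3797, hold=13.4953 ⇒ V=13.4953 continue | (k=2,j=1): S=144.1400, K−S=0.0000, hold=4.6942 ⇒ V=4.6942 continue | (k=2,j=2): S=168.0386, K−S=0.0000, hold=1.0988 ⇒ V=1.0988 continue  boundary S*=-
step 1: (k=1,j=0): S=133.4972, K−S=1.5228, hold=8.6047 ⇒ V=8.6047 continue | (k=1,j=1): S=155.6312, K−S=0.0000, hold=2.7114 ⇒ V=2.7114 continue  boundary S*=-
step 0: (k=0,j=0): S=144.1400, K−S=0.0000, hold=5.3379 ⇒ V=5.3379 continue  boundary S*=-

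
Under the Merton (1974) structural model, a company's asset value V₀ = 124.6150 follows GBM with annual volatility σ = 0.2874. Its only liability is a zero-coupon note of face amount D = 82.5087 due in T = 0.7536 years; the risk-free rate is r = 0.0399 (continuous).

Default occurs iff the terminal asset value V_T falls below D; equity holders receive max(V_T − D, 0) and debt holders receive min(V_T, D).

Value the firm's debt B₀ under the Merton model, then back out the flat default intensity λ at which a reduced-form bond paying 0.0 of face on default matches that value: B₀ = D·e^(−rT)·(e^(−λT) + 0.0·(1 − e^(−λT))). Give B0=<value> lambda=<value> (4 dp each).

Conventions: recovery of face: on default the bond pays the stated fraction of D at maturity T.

B0=79.6864 lambda=0.0063

Work the structural quantities from V₀ = 124.6150 against face 82.5087:
d₁ = [ln(V₀/D) + (r + σ²/2)T] / (σ√T)
   = [ln(124.6150/82.5087) + (0.0399 + 0.5·0.2874²)·0.7536] / (0.2874·√0.7536)
   = [0.412325 + 0.061192] / 0.249492 = 1.897922
d₂ = d₁ − σ√T = 1.897922 − 0.249492 = 1.648430
N(d₁) = 0.971147,  N(d₂) = 0.950368,  e^(−rT) = 0.970379
E₀ = V₀·N(d₁) − D·e^(−rT)·N(d₂)
   = 124.6150·0.971147 − 82.5087·0.970379·0.950368 = 44.928550
B₀ = V₀ − E₀ = 124.6150 − 44.928550 = 79.686450
e^(−λT) = (B₀·e^(rT)/D − 0)/(1 − 0) = (79.6864·1.030525/82.5087 − 0)/1 = 0.99527503
λ = −ln(0.99527503)/0.7536 = 0.006285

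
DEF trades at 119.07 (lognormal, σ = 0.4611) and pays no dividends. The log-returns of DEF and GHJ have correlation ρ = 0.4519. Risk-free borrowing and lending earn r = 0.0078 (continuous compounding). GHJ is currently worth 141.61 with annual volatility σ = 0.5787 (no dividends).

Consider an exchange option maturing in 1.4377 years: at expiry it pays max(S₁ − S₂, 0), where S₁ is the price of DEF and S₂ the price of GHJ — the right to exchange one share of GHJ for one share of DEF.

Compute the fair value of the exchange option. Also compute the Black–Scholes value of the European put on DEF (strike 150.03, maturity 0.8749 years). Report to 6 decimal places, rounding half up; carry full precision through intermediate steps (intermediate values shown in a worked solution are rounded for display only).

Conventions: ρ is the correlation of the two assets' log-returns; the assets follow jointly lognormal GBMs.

σ_eff = √(σ₁² + σ₂² − 2ρσ₁σ₂) = √(0.4611² + 0.5787² − 2·0.4519·0.4611·0.5787) = 0.553478
d₁ = (ln(S₁/S₂) + (q₂ − q₁ + σ_eff²/2)T) / (σ_eff√T) = (ln(119.07/141.61) + (0.0 − 0.0 + 0.153169)·1.4377) / 0.663643 = 0.070589
d₂ = d₁ − σ_eff√T = 0.070589 − 0.663643 = -0.593054
N(d₁) = 0.528138,  N(d₂) = 0.276572
V = S₁·e^{−q₁T}·N(d₁) − S₂·e^{−q₂T}·N(d₂) = 62.885344 − 39.165422 = 23.719922
[vanilla: DEF put K=150.03]
σ√T = 0.4611·√0.8749 = 0.431295
d₁ = (ln(S/K) + (r+σ²/2)T) / (σ√T) = (ln(119.07/150.03) + (0.0078+0.4611²/2)·0.8749) / 0.431295 = (-0.231124 + 0.099832) / 0.431295 = -0.304413
d₂ = d₁ − σ√T = -0.304413 − 0.431295 = -0.735708
e^{−rT} = 0.993199
N(−d₁) = 0.619593,  N(−d₂) = 0.769046
price = K·e^{−rT}·N(−d₂) − S·N(−d₁) = 114.595246 − 73.774990 = 40.820256

exchange price = 23.719922
price(DEF put K=150.03) = 40.820256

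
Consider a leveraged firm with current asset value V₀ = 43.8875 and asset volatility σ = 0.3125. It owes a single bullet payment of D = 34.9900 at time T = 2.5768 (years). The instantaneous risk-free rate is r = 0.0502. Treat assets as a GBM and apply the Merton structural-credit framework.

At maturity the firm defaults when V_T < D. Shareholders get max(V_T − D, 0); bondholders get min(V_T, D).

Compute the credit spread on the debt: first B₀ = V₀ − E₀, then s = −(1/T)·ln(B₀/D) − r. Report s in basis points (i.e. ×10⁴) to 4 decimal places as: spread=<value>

Equity is a call on the firm's assets struck at D = 34.9900:
d₁ = [ln(V₀/D) + (r + σ²/2)T] / (σ√T)
   = [ln(43.8875/34.9900) + (0.0502 + 0.5·0.3125²)·2.5768] / (0.3125·√2.5768)
   = [0.226567 + 0.255176] / 0.501638 = 0.960340
d₂ = d₁ − σ√T = 0.960340 − 0.501638 = 0.458702
N(d₁) = 0.831558,  N(d₂) = 0.676776,  e^(−rT) = 0.878662
E₀ = V₀·N(d₁) − D·e^(−rT)·N(d₂)
   = 43.8875·0.831558 − 34.9900·0.878662·0.676776 = 15.687948
B₀ = V₀ − E₀ = 43.8875 − 15.687948 = 28.199552
spread = −(1/T)·ln(B₀/D) − r = −(1/2.5768)·ln(28.199552/34.9900) − 0.0502 = 0.03353029
in basis points: 0.03353029 × 10⁴ = 335.3029 bp

spread=335.3029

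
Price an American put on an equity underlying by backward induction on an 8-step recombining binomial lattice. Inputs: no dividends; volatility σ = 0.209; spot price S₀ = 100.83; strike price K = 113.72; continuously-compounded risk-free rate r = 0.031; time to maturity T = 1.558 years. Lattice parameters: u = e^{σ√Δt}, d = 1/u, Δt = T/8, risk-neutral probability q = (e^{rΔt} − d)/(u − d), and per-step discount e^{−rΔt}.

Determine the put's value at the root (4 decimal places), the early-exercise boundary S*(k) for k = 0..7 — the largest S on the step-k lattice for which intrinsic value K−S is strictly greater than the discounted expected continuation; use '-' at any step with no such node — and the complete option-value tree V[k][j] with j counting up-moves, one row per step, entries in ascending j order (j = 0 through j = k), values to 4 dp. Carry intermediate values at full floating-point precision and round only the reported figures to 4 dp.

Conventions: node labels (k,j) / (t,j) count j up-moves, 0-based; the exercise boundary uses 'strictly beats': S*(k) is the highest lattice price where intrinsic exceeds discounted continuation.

price = 16.3712
boundary = - - 83.8451 76.4577 83.8451 91.9462 83.8451 91.9462
tree:
16.3712
22.4790 10.6913
29.8749 15.6328 6.0656
37.2623 22.0581 9.6386 2.7011
43.9988 29.8749 14.8020 4.7871 0.7269
50.1417 37.2623 21.7738 8.2725 1.4917 0.0000
55.7434 43.9988 29.8749 13.7932 3.0610 0.0000 0.0000
60.8515 50.1417 37.2623 21.7738 6.2814 0.0000 0.0000 0.0000
65.5096 55.7434 43.9988 29.8749 12.8900 0.0000 0.0000 0.0000 0.0000

params: Δt=0.19475 u=1.09662 d=0.91189 q=0.50974 e^(-rΔt)=0.99398
t_8 payoffs: 65.5096 55.7434 43.9988 29.8749 12.8900 0.0000 0.0000 0.0000 0.0000
t_7: node(7,0) S=52.8685 payoff=60.8515 vs cont=60.1671 → 60.8515 [stop]  node(7,1) S=63.5783 payoff=50.1417 vs cont=49.4572 → 50.1417 [stop]  node(7,2) S=76.4577 payoff=37.2623 vs cont=36.5778 → 37.2623 [stop]  node(7,3) S=91.9462 payoff=21.7738 vs cont=21.0894 → 21.7738 [stop]  node(7,4) S=110.5722 payoff=3.1478 vs cont=6.2814 → 6.2814 [wait]  node(7,5) S=132.9714 payoff=0.0000 vs cont=0.0000 → 0.0000 [wait]  node(7,6) S=159.9081 payoff=0.0000 vs cont=0.0000 → 0.0000 [wait]  node(7,7) S=192.3016 payoff=0.0000 vs cont=0.0000 → 0.0000 [wait]  ⇒ S*(7)=91.9462
t_6: node(6,0) S=57.9766 payoff=55.7434 vs cont=55.0589 → 55.7434 [stop]  node(6,1) S=69.7212 payoff=43.9988 vs cont=43.3143 → 43.9988 [stop]  node(6,2) S=83.8451 payoff=29.8749 vs cont=29.1905 → 29.8749 [stop]  node(6,3) S=100.8300 payoff=12.8900 vs cont=13.7932 → 13.7932 [wait]  node(6,4) S=121.2557 payoff=0.0000 vs cont=3.0610 → 3.0610 [wait]  node(6,5) S=145.8191 payoff=0.0000 vs cont=0.0000 → 0.0000 [wait]  node(6,6) S=175.3585 payoff=0.0000 vs cont=0.0000 → 0.0000 [wait]  ⇒ S*(6)=83.8451
t_5: node(5,0) S=63.5783 payoff=50.1417 vs cont=49.4572 → 50.1417 [stop]  node(5,1) S=76.4577 payoff=37.2623 vs cont=36.5778 → 37.2623 [stop]  node(5,2) S=91.9462 payoff=21.7738 vs cont=21.5470 → 21.7738 [stop]  node(5,3) S=110.5722 payoff=3.1478 vs cont=8.2725 → 8.2725 [wait]  node(5,4) S=132.9714 payoff=0.0000 vs cont=1.4917 → 1.4917 [wait]  node(5,5) S=159.9081 payoff=0.0000 vs cont=0.0000 → 0.0000 [wait]  ⇒ S*(5)=91.9462
t_4: node(4,0) S=69.7212 payoff=43.9988 vs cont=43.3143 → 43.9988 [stop]  node(4,1) S=83.8451 payoff=29.8749 vs cont=29.1905 → 29.8749 [stop]  node(4,2) S=100.8300 payoff=12.8900 vs cont=14.8020 → 14.8020 [wait]  node(4,3) S=121.2557 payoff=0.0000 vs cont=4.7871 → 4.7871 [wait]  node(4,4) S=145.8191 payoff=0.0000 vs cont=0.7269 → 0.7269 [wait]  ⇒ S*(4)=83.8451
t_3: node(3,0) S=76.4577 payoff=37.2623 vs cont=36.5778 → 37.2623 [stop]  node(3,1) S=91.9462 payoff=21.7738 vs cont=22.0581 → 22.0581 [wait]  node(3,2) S=110.5722 payoff=3.1478 vs cont=9.6386 → 9.6386 [wait]  node(3,3) S=132.9714 payoff=0.0000 vs cont=2.7011 → 2.7011 [wait]  ⇒ S*(3)=76.4577
t_2: node(2,0) S=83.8451 payoff=29.8749 vs cont=29.3345 → 29.8749 [stop]  node(2,1) S=100.8300 payoff=12.8900 vs cont=15.6328 → 15.6328 [wait]  node(2,2) S=121.2557 payoff=0.0000 vs cont=6.0656 → 6.0656 [wait]  ⇒ S*(2)=83.8451
t_1: node(1,0) S=91.9462 payoff=21.7738 vs cont=22.4790 → 22.4790 [wait]  node(1,1) S=110.5722 payoff=3.1478 vs cont=10.6913 → 10.6913 [wait]  ⇒ S*(1)=-
t_0: node(0,0) S=100.8300 payoff=12.8900 vs cont=16.3712 → 16.3712 [wait]  ⇒ S*(0)=-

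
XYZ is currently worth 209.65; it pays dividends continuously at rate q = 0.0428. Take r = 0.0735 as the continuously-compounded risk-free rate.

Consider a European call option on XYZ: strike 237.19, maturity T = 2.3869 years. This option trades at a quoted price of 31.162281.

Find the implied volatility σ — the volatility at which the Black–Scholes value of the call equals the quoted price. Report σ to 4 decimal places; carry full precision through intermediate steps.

At σ = 0.3021 the Black–Scholes value reproduces the quote:
σ√T = 0.3021·√2.3869 = 0.466732
d₁ = (ln(S/K) + (r−q+σ²/2)T) / (σ√T) = (ln(209.65/237.19) + (0.0735−0.0428+0.3021²/2)·2.3869) / 0.466732 = (-0.123422 + 0.182197) / 0.466732 = 0.125929
d₂ = d₁ − σ√T = 0.125929 − 0.466732 = -0.340803
e^{−rT} = 0.839090
e^{−qT} = 0.902886
N(d₁) = 0.550106,  N(d₂) = 0.366626
V = S·e^{−qT}·N(d₁) − K·e^{−rT}·N(d₂) = 104.129573 − 72.967292 = 31.162281 (equal to the quote); since ∂V/∂σ > 0 for all σ, the implied volatility is unique

sigma = 0.3021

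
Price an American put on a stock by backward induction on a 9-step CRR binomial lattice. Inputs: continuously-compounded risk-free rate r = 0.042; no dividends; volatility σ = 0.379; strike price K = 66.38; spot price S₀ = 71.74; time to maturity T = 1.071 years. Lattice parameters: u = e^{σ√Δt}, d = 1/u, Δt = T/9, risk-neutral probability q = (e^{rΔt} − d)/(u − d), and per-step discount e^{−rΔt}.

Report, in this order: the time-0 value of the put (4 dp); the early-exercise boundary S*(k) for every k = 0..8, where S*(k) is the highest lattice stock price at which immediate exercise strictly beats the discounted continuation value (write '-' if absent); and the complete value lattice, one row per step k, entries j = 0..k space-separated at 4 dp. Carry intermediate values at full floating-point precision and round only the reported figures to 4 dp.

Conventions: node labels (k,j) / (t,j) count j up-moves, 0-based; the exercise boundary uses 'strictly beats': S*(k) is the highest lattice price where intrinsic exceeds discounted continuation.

price = 7.2320
boundary = - - - - 42.5246 37.3130 42.5246 48.4642 55.2333
tree:
7.2320
10.1933 4.1803
13.9792 6.3018 1.9839
18.5831 9.2632 3.2407 0.6776
23.8554 13.2090 5.1933 1.2129 0.1195
29.0670 18.1539 8.1250 2.1520 0.2340 0.0000
33.6399 23.8554 12.3223 3.7778 0.4579 0.0000 0.0000
37.6524 29.0670 17.9158 6.5445 0.8961 0.0000 0.0000 0.0000
41.1731 33.6399 23.8554 11.1467 1.7537 0.0000 0.0000 0.0000 0.0000
44.2623 37.6524 29.0670 17.9158 3.4321 0.0000 0.0000 0.0000 0.0000 0.0000

Δt=0.11900  u=1.13967  d=0.87744  q=0.48647  discount=0.99501
step 9 (expiry): payoffs max(K−S,0) = 44.2623 37.6524 29.0670 17.9158 3.4321 0.0000 0.0000 0.0000 0.0000 0.0000
step 8: (k=8,j=0): S=25.2069, K−S=41.1731, hold=40.8421 ⇒ V=41.1731 exercise | (k=8,j=1): S=32.7401, K−S=33.6399, hold=33.3090 ⇒ V=33.6399 exercise | (k=8,j=2): S=42.5246, K−S=23.8554, hold=23.5244 ⇒ V=23.8554 exercise | (k=8,j=3): S=55.2333, K−S=11.1467, hold=10.8158 ⇒ V=11.1467 exercise | (k=8,j=4): S=71.7400, K−S=0.0000, hold=1.7537 ⇒ V=1.7537 continue | (k=8,j=5): S=93.1798, K−S=0.0000, hold=0.0000 ⇒ V=0.0000 continue | (k=8,j=6): S=121.0270, K−S=0.0000, hold=0.0000 ⇒ V=0.0000 continue | (k=8,j=7): S=157.1964, K−S=0.0000, hold=0.0000 ⇒ V=0.0000 continue | (k=8,j=8): S=204.1752, K−S=0.0000, hold=0.0000 ⇒ V=0.0000 continue  boundary S*=55.2333
step 7: (k=7,j=0): S=28.7276, K−S=37.6524, hold=37.3214 ⇒ V=37.6524 exercise | (k=7,j=1): S=37.3130, K−S=29.0670, hold=28.7360 ⇒ V=29.0670 exercise | (k=7,j=2): S=48.4642, K−S=17.9158, hold=17.5849 ⇒ V=17.9158 exercise | (k=7,j=3): S=62.9479, K−S=3.4321, hold=6.5445 ⇒ V=6.5445 continue | (k=7,j=4): S=81.7601, K−S=0.0000, hold=0.8961 ⇒ V=0.8961 continue | (k=7,j=5): S=106.1945, K−S=0.0000, hold=0.0000 ⇒ V=0.0000 continue | (k=7,j=6): S=137.9312, K−S=0.0000, hold=0.0000 ⇒ V=0.0000 continue | (k=7,j=7): S=179.1525, K−S=0.0000, hold=0.0000 ⇒ V=0.0000 continue  boundary S*=48.4642
step 6: (k=6,j=0): S=32.7401, K−S=33.6399, hold=33.3090 ⇒ V=33.6399 exercise | (k=6,j=1): S=42.5246, K−S=23.8554, hold=23.5244 ⇒ V=23.8554 exercise | (k=6,j=2): S=55.2333, K−S=11.1467, hold=12.3223 ⇒ V=12.3223 continue | (k=6,j=3): S=71.7400, K−S=0.0000, hold=3.7778 ⇒ V=3.7778 continue | (k=6,j=4): S=93.1798, K−S=0.0000, hold=0.4579 ⇒ V=0.4579 continue | (k=6,j=5): S=121.0270, K−S=0.0000, hold=0.0000 ⇒ V=0.0000 continue | (k=6,j=6): S=157.1964, K−S=0.0000, hold=0.0000 ⇒ V=0.0000 continue  boundary S*=42.5246
step 5: (k=5,j=0): S=37.3130, K−S=29.0670, hold=28.7360 ⇒ V=29.0670 exercise | (k=5,j=1): S=48.4642, K−S=17.9158, hold=18.1539 ⇒ V=18.1539 continue | (k=5,j=2): S=62.9479, K−S=3.4321, hold=8.1250 ⇒ V=8.1250 continue | (k=5,j=3): S=81.7601, K−S=0.0000, hold=2.1520 ⇒ V=2.1520 continue | (k=5,j=4): S=106.1945, K−S=0.0000, hold=0.2340 ⇒ V=0.2340 continue | (k=5,j=5): S=137.9312, K−S=0.0000, hold=0.0000 ⇒ V=0.0000 continue  boundary S*=37.3130
step 4: (k=4,j=0): S=42.5246, K−S=23.8554, hold=23.6397 ⇒ V=23.8554 exercise | (k=4,j=1): S=55.2333, K−S=11.1467, hold=13.2090 ⇒ V=13.2090 continue | (k=4,j=2): S=71.7400, K−S=0.0000, hold=5.1933 ⇒ V=5.1933 continue | (k=4,j=3): S=93.1798, K−S=0.0000, hold=1.2129 ⇒ V=1.2129 continue | (k=4,j=4): S=121.0270, K−S=0.0000, hold=0.1195 ⇒ V=0.1195 continue  boundary S*=42.5246
step 3: (k=3,j=0): S=48.4642, K−S=17.9158, hold=18.5831 ⇒ V=18.5831 continue | (k=3,j=1): S=62.9479, K−S=3.4321, hold=9.2632 ⇒ V=9.2632 continue | (k=3,j=2): S=81.7601, K−S=0.0000, hold=3.2407 ⇒ V=3.2407 continue | (k=3,j=3): S=106.1945, K−S=0.0000, hold=0.6776 ⇒ V=0.6776 continue  boundary S*=-
step 2: (k=2,j=0): S=55.2333, K−S=11.1467, hold=13.9792 ⇒ V=13.9792 continue | (k=2,j=1): S=71.7400, K−S=0.0000, hold=6.3018 ⇒ V=6.3018 continue | (k=2,j=2): S=93.1798, K−S=0.0000, hold=1.9839 ⇒ V=1.9839 continue  boundary S*=-
step 1: (k=1,j=0): S=62.9479, K−S=3.4321, hold=10.1933 ⇒ V=10.1933 continue | (k=1,j=1): S=81.7601, K−S=0.0000, hold=4.1803 ⇒ V=4.1803 continue  boundary S*=-
step 0: (k=0,j=0): S=71.7400, K−S=0.0000, hold=7.2320 ⇒ V=7.2320 continue  boundary S*=-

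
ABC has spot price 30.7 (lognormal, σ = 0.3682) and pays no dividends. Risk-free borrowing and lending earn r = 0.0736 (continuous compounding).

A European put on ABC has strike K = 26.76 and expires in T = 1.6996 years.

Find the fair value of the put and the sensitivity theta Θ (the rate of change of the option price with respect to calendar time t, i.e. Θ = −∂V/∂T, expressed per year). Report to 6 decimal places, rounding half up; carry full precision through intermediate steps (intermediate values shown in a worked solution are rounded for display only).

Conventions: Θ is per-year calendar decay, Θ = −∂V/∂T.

price = 2.339447
Θ = -0.609577

σ√T = 0.3682·√1.6996 = 0.480018
d₁ = (ln(S/K) + (r+σ²/2)T) / (σ√T) = (ln(30.7/26.76) + (0.0736+0.3682²/2)·1.6996) / 0.480018 = (0.137354 + 0.240299) / 0.480018 = 0.786749
d₂ = d₁ − σ√T = 0.786749 − 0.480018 = 0.306732
e^{−rT} = 0.882417
N(−d₁) = 0.215714,  N(−d₂) = 0.379524
Put price V = K·e^{−rT}·N(−d₂) − S·N(−d₁) = 8.961878 − 6.622431 = 2.339447
φ(d₁) = (1/√(2π))·e^{−d₁²/2} = 0.292753
Θ = −S·φ(d₁)·σ/(2√T) + r·K·e^{−rT}·N(−d₂) = −1.269172 + 0.659594 = -0.609577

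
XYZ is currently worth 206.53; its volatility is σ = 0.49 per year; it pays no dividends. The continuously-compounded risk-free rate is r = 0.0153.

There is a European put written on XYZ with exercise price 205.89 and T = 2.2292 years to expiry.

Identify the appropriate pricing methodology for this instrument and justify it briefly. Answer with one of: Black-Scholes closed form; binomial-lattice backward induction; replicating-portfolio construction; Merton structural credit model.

Key observation: the strike-205.89 put on XYZ is European-exercise on a continuously-modelled lognormal underlying, so its value is a single closed-form evaluation.

framework: Black-Scholes closed form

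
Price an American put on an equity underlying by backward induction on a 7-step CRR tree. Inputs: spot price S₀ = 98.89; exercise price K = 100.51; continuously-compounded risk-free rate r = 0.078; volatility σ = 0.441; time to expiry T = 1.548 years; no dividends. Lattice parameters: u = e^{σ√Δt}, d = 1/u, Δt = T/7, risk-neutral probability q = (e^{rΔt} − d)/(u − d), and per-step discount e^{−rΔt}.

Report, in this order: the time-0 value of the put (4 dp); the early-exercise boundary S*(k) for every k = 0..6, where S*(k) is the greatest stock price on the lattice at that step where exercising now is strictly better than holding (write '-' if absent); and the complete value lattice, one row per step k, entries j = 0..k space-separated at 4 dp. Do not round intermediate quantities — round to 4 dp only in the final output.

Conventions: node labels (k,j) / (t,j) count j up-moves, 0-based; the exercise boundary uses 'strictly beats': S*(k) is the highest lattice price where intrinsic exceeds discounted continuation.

params: Δt=0.22114 u=1.23045 d=0.81271 q=0.48999 e^(-rΔt)=0.98290
t_7 payoffs: 77.3525 65.4490 47.4270 20.1413 0.0000 0.0000 0.0000 0.0000
t_6: node(6,0) S=28.4943 payoff=72.0157 vs cont=70.2968 → 72.0157 [stop]  node(6,1) S=43.1409 payoff=57.3691 vs cont=55.6502 → 57.3691 [stop]  node(6,2) S=65.3162 payoff=35.1938 vs cont=33.4749 → 35.1938 [stop]  node(6,3) S=98.8900 payoff=1.6200 vs cont=10.0967 → 10.0967 [wait]  node(6,4) S=149.7214 payoff=0.0000 vs cont=0.0000 → 0.0000 [wait]  node(6,5) S=226.6810 payoff=0.0000 vs cont=0.0000 → 0.0000 [wait]  node(6,6) S=343.1994 payoff=0.0000 vs cont=0.0000 → 0.0000 [wait]  ⇒ S*(6)=65.3162
t_5: node(5,0) S=35.0610 payoff=65.4490 vs cont=63.7302 → 65.4490 [stop]  node(5,1) S=53.0830 payoff=47.4270 vs cont=45.7082 → 47.4270 [stop]  node(5,2) S=80.3687 payoff=20.1413 vs cont=22.5049 → 22.5049 [wait]  node(5,3) S=121.6797 payoff=0.0000 vs cont=5.0614 → 5.0614 [wait]  node(5,4) S=184.2254 payoff=0.0000 vs cont=0.0000 → 0.0000 [wait]  node(5,5) S=278.9207 payoff=0.0000 vs cont=0.0000 → 0.0000 [wait]  ⇒ S*(5)=53.0830
t_4: node(4,0) S=43.1409 payoff=57.3691 vs cont=55.6502 → 57.3691 [stop]  node(4,1) S=65.3162 payoff=35.1938 vs cont=34.6133 → 35.1938 [stop]  node(4,2) S=98.8900 payoff=1.6200 vs cont=13.7191 → 13.7191 [wait]  node(4,3) S=149.7214 payoff=0.0000 vs cont=2.5372 → 2.5372 [wait]  node(4,4) S=226.6810 payoff=0.0000 vs cont=0.0000 → 0.0000 [wait]  ⇒ S*(4)=65.3162
t_3: node(3,0) S=53.0830 payoff=47.4270 vs cont=45.7082 → 47.4270 [stop]  node(3,1) S=80.3687 payoff=20.1413 vs cont=24.2495 → 24.2495 [wait]  node(3,2) S=121.6797 payoff=0.0000 vs cont=8.0992 → 8.0992 [wait]  node(3,3) S=184.2254 payoff=0.0000 vs cont=1.2719 → 1.2719 [wait]  ⇒ S*(3)=53.0830
t_2: node(2,0) S=65.3162 payoff=35.1938 vs cont=35.4535 → 35.4535 [wait]  node(2,1) S=98.8900 payoff=1.6200 vs cont=16.0567 → 16.0567 [wait]  node(2,2) S=149.7214 payoff=0.0000 vs cont=4.6726 → 4.6726 [wait]  ⇒ S*(2)=-
t_1: node(1,0) S=80.3687 payoff=20.1413 vs cont=25.5055 → 25.5055 [wait]  node(1,1) S=121.6797 payoff=0.0000 vs cont=10.2994 → 10.2994 [wait]  ⇒ S*(1)=-
t_0: node(0,0) S=98.8900 payoff=1.6200 vs cont=17.7460 → 17.7460 [wait]  ⇒ S*(0)=-

price = 17.7460
boundary = - - - 53.0830 65.3162 53.0830 65.3162
tree:
17.7460
25.5055 10.2994
35.4535 16.0567 4.6726
47.4270 24.2495 8.0992 1.2719
57.3691 35.1938 13.7191 2.5372 0.0000
65.4490 47.4270 22.5049 5.0614 0.0000 0.0000
72.0157 57.3691 35.1938 10.0967 0.0000 0.0000 0.0000
77.3525 65.4490 47.4270 20.1413 0.0000 0.0000 0.0000 0.0000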